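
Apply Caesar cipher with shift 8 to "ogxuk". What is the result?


Caesar cipher: shift "ogxuk" by 8
  'o' (pos 14) + 8 = pos 22 = 'w'
  'g' (pos 6) + 8 = pos 14 = 'o'
  'x' (pos 23) + 8 = pos 5 = 'f'
  'u' (pos 20) + 8 = pos 2 = 'c'
  'k' (pos 10) + 8 = pos 18 = 's'
Result: wofcs

wofcs


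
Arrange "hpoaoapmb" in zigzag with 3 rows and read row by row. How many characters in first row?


Zigzag "hpoaoapmb" into 3 rows:
Placing characters:
  'h' => row 0
  'p' => row 1
  'o' => row 2
  'a' => row 1
  'o' => row 0
  'a' => row 1
  'p' => row 2
  'm' => row 1
  'b' => row 0
Rows:
  Row 0: "hob"
  Row 1: "paam"
  Row 2: "op"
First row length: 3

3


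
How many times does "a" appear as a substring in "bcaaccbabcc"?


Searching for "a" in "bcaaccbabcc"
Scanning each position:
  Position 0: "b" => no
  Position 1: "c" => no
  Position 2: "a" => MATCH
  Position 3: "a" => MATCH
  Position 4: "c" => no
  Position 5: "c" => no
  Position 6: "b" => no
  Position 7: "a" => MATCH
  Position 8: "b" => no
  Position 9: "c" => no
  Position 10: "c" => no
Total occurrences: 3

3


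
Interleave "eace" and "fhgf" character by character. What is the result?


Interleaving "eace" and "fhgf":
  Position 0: 'e' from first, 'f' from second => "ef"
  Position 1: 'a' from first, 'h' from second => "ah"
  Position 2: 'c' from first, 'g' from second => "cg"
  Position 3: 'e' from first, 'f' from second => "ef"
Result: efahcgef

efahcgef


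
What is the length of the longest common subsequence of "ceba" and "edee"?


LCS of "ceba" and "edee"
DP table:
           e    d    e    e
      0    0    0    0    0
  c   0    0    0    0    0
  e   0    1    1    1    1
  b   0    1    1    1    1
  a   0    1    1    1    1
LCS length = dp[4][4] = 1

1


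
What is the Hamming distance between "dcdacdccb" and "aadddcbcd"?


Comparing "dcdacdccb" and "aadddcbcd" position by position:
  Position 0: 'd' vs 'a' => differ
  Position 1: 'c' vs 'a' => differ
  Position 2: 'd' vs 'd' => same
  Position 3: 'a' vs 'd' => differ
  Position 4: 'c' vs 'd' => differ
  Position 5: 'd' vs 'c' => differ
  Position 6: 'c' vs 'b' => differ
  Position 7: 'c' vs 'c' => same
  Position 8: 'b' vs 'd' => differ
Total differences (Hamming distance): 7

7


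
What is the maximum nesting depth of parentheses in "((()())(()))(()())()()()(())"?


Input: "((()())(()))(()())()()()(())"
Tracking depth:
  Position 0 '(': depth becomes 1
  Position 1 '(': depth becomes 2
  Position 2 '(': depth becomes 3
  Position 3 ')': depth becomes 2
  Position 4 '(': depth becomes 3
  Position 5 ')': depth becomes 2
  Position 6 ')': depth becomes 1
  Position 7 '(': depth becomes 2
  Position 8 '(': depth becomes 3
  Position 9 ')': depth becomes 2
  Position 10 ')': depth becomes 1
  Position 11 ')': depth becomes 0
  Position 12 '(': depth becomes 1
  Position 13 '(': depth becomes 2
  Position 14 ')': depth becomes 1
  Position 15 '(': depth becomes 2
  Position 16 ')': depth becomes 1
  Position 17 ')': depth becomes 0
  Position 18 '(': depth becomes 1
  Position 19 ')': depth becomes 0
  Position 20 '(': depth becomes 1
  Position 21 ')': depth becomes 0
  Position 22 '(': depth becomes 1
  Position 23 ')': depth becomes 0
  Position 24 '(': depth becomes 1
  Position 25 '(': depth becomes 2
  Position 26 ')': depth becomes 1
  Position 27 ')': depth becomes 0
Maximum depth reached: 3

3


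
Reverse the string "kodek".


Input: kodek
Reading characters right to left:
  Position 4: 'k'
  Position 3: 'e'
  Position 2: 'd'
  Position 1: 'o'
  Position 0: 'k'
Reversed: kedok

kedok


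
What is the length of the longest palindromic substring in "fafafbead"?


Input: "fafafbead"
Checking substrings for palindromes:
  [0:5] "fafaf" (len 5) => palindrome
  [0:3] "faf" (len 3) => palindrome
  [1:4] "afa" (len 3) => palindrome
  [2:5] "faf" (len 3) => palindrome
Longest palindromic substring: "fafaf" with length 5

5


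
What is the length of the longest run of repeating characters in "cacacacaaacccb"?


Input: "cacacacaaacccb"
Scanning for longest run:
  Position 1 ('a'): new char, reset run to 1
  Position 2 ('c'): new char, reset run to 1
  Position 3 ('a'): new char, reset run to 1
  Position 4 ('c'): new char, reset run to 1
  Position 5 ('a'): new char, reset run to 1
  Position 6 ('c'): new char, reset run to 1
  Position 7 ('a'): new char, reset run to 1
  Position 8 ('a'): continues run of 'a', length=2
  Position 9 ('a'): continues run of 'a', length=3
  Position 10 ('c'): new char, reset run to 1
  Position 11 ('c'): continues run of 'c', length=2
  Position 12 ('c'): continues run of 'c', length=3
  Position 13 ('b'): new char, reset run to 1
Longest run: 'a' with length 3

3


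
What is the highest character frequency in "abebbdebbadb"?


Input: abebbdebbadb
Character counts:
  'a': 2
  'b': 6
  'd': 2
  'e': 2
Maximum frequency: 6

6


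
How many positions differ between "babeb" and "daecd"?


Comparing "babeb" and "daecd" position by position:
  Position 0: 'b' vs 'd' => DIFFER
  Position 1: 'a' vs 'a' => same
  Position 2: 'b' vs 'e' => DIFFER
  Position 3: 'e' vs 'c' => DIFFER
  Position 4: 'b' vs 'd' => DIFFER
Positions that differ: 4

4


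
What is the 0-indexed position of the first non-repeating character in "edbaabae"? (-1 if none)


Input: edbaabae
Character frequencies:
  'a': 3
  'b': 2
  'd': 1
  'e': 2
Scanning left to right for freq == 1:
  Position 0 ('e'): freq=2, skip
  Position 1 ('d'): unique! => answer = 1

1


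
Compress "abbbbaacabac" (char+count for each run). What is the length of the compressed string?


Input: abbbbaacabac
Runs:
  'a' x 1 => "a1"
  'b' x 4 => "b4"
  'a' x 2 => "a2"
  'c' x 1 => "c1"
  'a' x 1 => "a1"
  'b' x 1 => "b1"
  'a' x 1 => "a1"
  'c' x 1 => "c1"
Compressed: "a1b4a2c1a1b1a1c1"
Compressed length: 16

16


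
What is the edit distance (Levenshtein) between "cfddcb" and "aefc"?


Computing edit distance: "cfddcb" -> "aefc"
DP table:
           a    e    f    c
      0    1    2    3    4
  c   1    1    2    3    3
  f   2    2    2    2    3
  d   3    3    3    3    3
  d   4    4    4    4    4
  c   5    5    5    5    4
  b   6    6    6    6    5
Edit distance = dp[6][4] = 5

5


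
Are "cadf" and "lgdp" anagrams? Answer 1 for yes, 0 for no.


Strings: "cadf", "lgdp"
Sorted first:  acdf
Sorted second: dglp
Differ at position 0: 'a' vs 'd' => not anagrams

0


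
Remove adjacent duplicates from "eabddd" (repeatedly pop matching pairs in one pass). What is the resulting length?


Input: eabddd
Stack-based adjacent duplicate removal:
  Read 'e': push. Stack: e
  Read 'a': push. Stack: ea
  Read 'b': push. Stack: eab
  Read 'd': push. Stack: eabd
  Read 'd': matches stack top 'd' => pop. Stack: eab
  Read 'd': push. Stack: eabd
Final stack: "eabd" (length 4)

4


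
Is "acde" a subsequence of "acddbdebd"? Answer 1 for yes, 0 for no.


Check if "acde" is a subsequence of "acddbdebd"
Greedy scan:
  Position 0 ('a'): matches sub[0] = 'a'
  Position 1 ('c'): matches sub[1] = 'c'
  Position 2 ('d'): matches sub[2] = 'd'
  Position 3 ('d'): no match needed
  Position 4 ('b'): no match needed
  Position 5 ('d'): no match needed
  Position 6 ('e'): matches sub[3] = 'e'
  Position 7 ('b'): no match needed
  Position 8 ('d'): no match needed
All 4 characters matched => is a subsequence

1


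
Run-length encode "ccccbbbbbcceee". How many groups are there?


Input: ccccbbbbbcceee
Scanning for consecutive runs:
  Group 1: 'c' x 4 (positions 0-3)
  Group 2: 'b' x 5 (positions 4-8)
  Group 3: 'c' x 2 (positions 9-10)
  Group 4: 'e' x 3 (positions 11-13)
Total groups: 4

4


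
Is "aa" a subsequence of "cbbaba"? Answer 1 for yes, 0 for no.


Check if "aa" is a subsequence of "cbbaba"
Greedy scan:
  Position 0 ('c'): no match needed
  Position 1 ('b'): no match needed
  Position 2 ('b'): no match needed
  Position 3 ('a'): matches sub[0] = 'a'
  Position 4 ('b'): no match needed
  Position 5 ('a'): matches sub[1] = 'a'
All 2 characters matched => is a subsequence

1


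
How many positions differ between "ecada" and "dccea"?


Comparing "ecada" and "dccea" position by position:
  Position 0: 'e' vs 'd' => DIFFER
  Position 1: 'c' vs 'c' => same
  Position 2: 'a' vs 'c' => DIFFER
  Position 3: 'd' vs 'e' => DIFFER
  Position 4: 'a' vs 'a' => same
Positions that differ: 3

3


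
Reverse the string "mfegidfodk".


Input: mfegidfodk
Reading characters right to left:
  Position 9: 'k'
  Position 8: 'd'
  Position 7: 'o'
  Position 6: 'f'
  Position 5: 'd'
  Position 4: 'i'
  Position 3: 'g'
  Position 2: 'e'
  Position 1: 'f'
  Position 0: 'm'
Reversed: kdofdigefm

kdofdigefm


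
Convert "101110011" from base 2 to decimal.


Input: "101110011" in base 2
Positional expansion:
  Digit '1' (value 1) x 2^8 = 256
  Digit '0' (value 0) x 2^7 = 0
  Digit '1' (value 1) x 2^6 = 64
  Digit '1' (value 1) x 2^5 = 32
  Digit '1' (value 1) x 2^4 = 16
  Digit '0' (value 0) x 2^3 = 0
  Digit '0' (value 0) x 2^2 = 0
  Digit '1' (value 1) x 2^1 = 2
  Digit '1' (value 1) x 2^0 = 1
Sum = 371

371


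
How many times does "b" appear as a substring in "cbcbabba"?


Searching for "b" in "cbcbabba"
Scanning each position:
  Position 0: "c" => no
  Position 1: "b" => MATCH
  Position 2: "c" => no
  Position 3: "b" => MATCH
  Position 4: "a" => no
  Position 5: "b" => MATCH
  Position 6: "b" => MATCH
  Position 7: "a" => no
Total occurrences: 4

4


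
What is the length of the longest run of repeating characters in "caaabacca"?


Input: "caaabacca"
Scanning for longest run:
  Position 1 ('a'): new char, reset run to 1
  Position 2 ('a'): continues run of 'a', length=2
  Position 3 ('a'): continues run of 'a', length=3
  Position 4 ('b'): new char, reset run to 1
  Position 5 ('a'): new char, reset run to 1
  Position 6 ('c'): new char, reset run to 1
  Position 7 ('c'): continues run of 'c', length=2
  Position 8 ('a'): new char, reset run to 1
Longest run: 'a' with length 3

3


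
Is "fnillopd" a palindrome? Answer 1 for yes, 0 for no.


Input: fnillopd
Reversed: dpollinf
  Compare pos 0 ('f') with pos 7 ('d'): MISMATCH
  Compare pos 1 ('n') with pos 6 ('p'): MISMATCH
  Compare pos 2 ('i') with pos 5 ('o'): MISMATCH
  Compare pos 3 ('l') with pos 4 ('l'): match
Result: not a palindrome

0


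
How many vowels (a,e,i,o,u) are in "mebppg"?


Input: mebppg
Checking each character:
  'm' at position 0: consonant
  'e' at position 1: vowel (running total: 1)
  'b' at position 2: consonant
  'p' at position 3: consonant
  'p' at position 4: consonant
  'g' at position 5: consonant
Total vowels: 1

1


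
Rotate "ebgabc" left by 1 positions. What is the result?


Input: "ebgabc", rotate left by 1
First 1 characters: "e"
Remaining characters: "bgabc"
Concatenate remaining + first: "bgabc" + "e" = "bgabce"

bgabce


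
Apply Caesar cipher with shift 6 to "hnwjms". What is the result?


Caesar cipher: shift "hnwjms" by 6
  'h' (pos 7) + 6 = pos 13 = 'n'
  'n' (pos 13) + 6 = pos 19 = 't'
  'w' (pos 22) + 6 = pos 2 = 'c'
  'j' (pos 9) + 6 = pos 15 = 'p'
  'm' (pos 12) + 6 = pos 18 = 's'
  's' (pos 18) + 6 = pos 24 = 'y'
Result: ntcpsy

ntcpsy


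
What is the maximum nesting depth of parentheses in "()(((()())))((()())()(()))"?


Input: "()(((()())))((()())()(()))"
Tracking depth:
  Position 0 '(': depth becomes 1
  Position 1 ')': depth becomes 0
  Position 2 '(': depth becomes 1
  Position 3 '(': depth becomes 2
  Position 4 '(': depth becomes 3
  Position 5 '(': depth becomes 4
  Position 6 ')': depth becomes 3
  Position 7 '(': depth becomes 4
  Position 8 ')': depth becomes 3
  Position 9 ')': depth becomes 2
  Position 10 ')': depth becomes 1
  Position 11 ')': depth becomes 0
  Position 12 '(': depth becomes 1
  Position 13 '(': depth becomes 2
  Position 14 '(': depth becomes 3
  Position 15 ')': depth becomes 2
  Position 16 '(': depth becomes 3
  Position 17 ')': depth becomes 2
  Position 18 ')': depth becomes 1
  Position 19 '(': depth becomes 2
  Position 20 ')': depth becomes 1
  Position 21 '(': depth becomes 2
  Position 22 '(': depth becomes 3
  Position 23 ')': depth becomes 2
  Position 24 ')': depth becomes 1
  Position 25 ')': depth becomes 0
Maximum depth reached: 4

4


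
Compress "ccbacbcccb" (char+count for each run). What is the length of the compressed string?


Input: ccbacbcccb
Runs:
  'c' x 2 => "c2"
  'b' x 1 => "b1"
  'a' x 1 => "a1"
  'c' x 1 => "c1"
  'b' x 1 => "b1"
  'c' x 3 => "c3"
  'b' x 1 => "b1"
Compressed: "c2b1a1c1b1c3b1"
Compressed length: 14

14


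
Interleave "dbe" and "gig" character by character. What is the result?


Interleaving "dbe" and "gig":
  Position 0: 'd' from first, 'g' from second => "dg"
  Position 1: 'b' from first, 'i' from second => "bi"
  Position 2: 'e' from first, 'g' from second => "eg"
Result: dgbieg

dgbieg


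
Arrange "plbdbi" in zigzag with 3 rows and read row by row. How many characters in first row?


Zigzag "plbdbi" into 3 rows:
Placing characters:
  'p' => row 0
  'l' => row 1
  'b' => row 2
  'd' => row 1
  'b' => row 0
  'i' => row 1
Rows:
  Row 0: "pb"
  Row 1: "ldi"
  Row 2: "b"
First row length: 2

2


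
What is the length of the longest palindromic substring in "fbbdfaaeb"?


Input: "fbbdfaaeb"
Checking substrings for palindromes:
  [1:3] "bb" (len 2) => palindrome
  [5:7] "aa" (len 2) => palindrome
Longest palindromic substring: "bb" with length 2

2


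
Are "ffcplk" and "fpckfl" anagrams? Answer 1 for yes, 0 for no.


Strings: "ffcplk", "fpckfl"
Sorted first:  cffklp
Sorted second: cffklp
Sorted forms match => anagrams

1


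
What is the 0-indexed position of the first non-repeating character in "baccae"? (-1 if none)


Input: baccae
Character frequencies:
  'a': 2
  'b': 1
  'c': 2
  'e': 1
Scanning left to right for freq == 1:
  Position 0 ('b'): unique! => answer = 0

0


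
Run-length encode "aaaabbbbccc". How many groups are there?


Input: aaaabbbbccc
Scanning for consecutive runs:
  Group 1: 'a' x 4 (positions 0-3)
  Group 2: 'b' x 4 (positions 4-7)
  Group 3: 'c' x 3 (positions 8-10)
Total groups: 3

3


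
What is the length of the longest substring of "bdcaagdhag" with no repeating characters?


Input: "bdcaagdhag"
Sliding window (track last position of each char):
  Position 0 ('b'): window [0,0] length 1 -- new best
  Position 1 ('d'): window [0,1] length 2 -- new best
  Position 2 ('c'): window [0,2] length 3 -- new best
  Position 3 ('a'): window [0,3] length 4 -- new best
  Position 4 ('a'): repeat (last at 3), move window start to 4
  Position 4 ('a'): window [4,4] length 1
  Position 5 ('g'): window [4,5] length 2
  Position 6 ('d'): window [4,6] length 3
  Position 7 ('h'): window [4,7] length 4
  Position 8 ('a'): repeat (last at 4), move window start to 5
  Position 8 ('a'): window [5,8] length 4
  Position 9 ('g'): repeat (last at 5), move window start to 6
  Position 9 ('g'): window [6,9] length 4
Longest substring with no repeats: "bdca" with length 4

4


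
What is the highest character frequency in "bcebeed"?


Input: bcebeed
Character counts:
  'b': 2
  'c': 1
  'd': 1
  'e': 3
Maximum frequency: 3

3


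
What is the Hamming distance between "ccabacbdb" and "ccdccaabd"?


Comparing "ccabacbdb" and "ccdccaabd" position by position:
  Position 0: 'c' vs 'c' => same
  Position 1: 'c' vs 'c' => same
  Position 2: 'a' vs 'd' => differ
  Position 3: 'b' vs 'c' => differ
  Position 4: 'a' vs 'c' => differ
  Position 5: 'c' vs 'a' => differ
  Position 6: 'b' vs 'a' => differ
  Position 7: 'd' vs 'b' => differ
  Position 8: 'b' vs 'd' => differ
Total differences (Hamming distance): 7

7


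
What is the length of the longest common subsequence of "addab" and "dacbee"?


LCS of "addab" and "dacbee"
DP table:
           d    a    c    b    e    e
      0    0    0    0    0    0    0
  a   0    0    1    1    1    1    1
  d   0    1    1    1    1    1    1
  d   0    1    1    1    1    1    1
  a   0    1    2    2    2    2    2
  b   0    1    2    2    3    3    3
LCS length = dp[5][6] = 3

3


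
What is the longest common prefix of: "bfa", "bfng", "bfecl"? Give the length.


Words: bfa, bfng, bfecl
  Position 0: all 'b' => match
  Position 1: all 'f' => match
  Position 2: ('a', 'n', 'e') => mismatch, stop
LCP = "bf" (length 2)

2


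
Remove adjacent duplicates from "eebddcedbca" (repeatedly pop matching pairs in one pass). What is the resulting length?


Input: eebddcedbca
Stack-based adjacent duplicate removal:
  Read 'e': push. Stack: e
  Read 'e': matches stack top 'e' => pop. Stack: (empty)
  Read 'b': push. Stack: b
  Read 'd': push. Stack: bd
  Read 'd': matches stack top 'd' => pop. Stack: b
  Read 'c': push. Stack: bc
  Read 'e': push. Stack: bce
  Read 'd': push. Stack: bced
  Read 'b': push. Stack: bcedb
  Read 'c': push. Stack: bcedbc
  Read 'a': push. Stack: bcedbca
Final stack: "bcedbca" (length 7)

7


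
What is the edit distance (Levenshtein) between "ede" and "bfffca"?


Computing edit distance: "ede" -> "bfffca"
DP table:
           b    f    f    f    c    a
      0    1    2    3    4    5    6
  e   1    1    2    3    4    5    6
  d   2    2    2    3    4    5    6
  e   3    3    3    3    4    5    6
Edit distance = dp[3][6] = 6

6


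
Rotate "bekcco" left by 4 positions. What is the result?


Input: "bekcco", rotate left by 4
First 4 characters: "bekc"
Remaining characters: "co"
Concatenate remaining + first: "co" + "bekc" = "cobekc"

cobekc


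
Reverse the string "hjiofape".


Input: hjiofape
Reading characters right to left:
  Position 7: 'e'
  Position 6: 'p'
  Position 5: 'a'
  Position 4: 'f'
  Position 3: 'o'
  Position 2: 'i'
  Position 1: 'j'
  Position 0: 'h'
Reversed: epafoijh

epafoijh


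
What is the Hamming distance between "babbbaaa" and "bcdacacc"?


Comparing "babbbaaa" and "bcdacacc" position by position:
  Position 0: 'b' vs 'b' => same
  Position 1: 'a' vs 'c' => differ
  Position 2: 'b' vs 'd' => differ
  Position 3: 'b' vs 'a' => differ
  Position 4: 'b' vs 'c' => differ
  Position 5: 'a' vs 'a' => same
  Position 6: 'a' vs 'c' => differ
  Position 7: 'a' vs 'c' => differ
Total differences (Hamming distance): 6

6


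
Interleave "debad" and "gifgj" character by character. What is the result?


Interleaving "debad" and "gifgj":
  Position 0: 'd' from first, 'g' from second => "dg"
  Position 1: 'e' from first, 'i' from second => "ei"
  Position 2: 'b' from first, 'f' from second => "bf"
  Position 3: 'a' from first, 'g' from second => "ag"
  Position 4: 'd' from first, 'j' from second => "dj"
Result: dgeibfagdj

dgeibfagdj


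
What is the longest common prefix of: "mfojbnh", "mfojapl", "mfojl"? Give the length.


Words: mfojbnh, mfojapl, mfojl
  Position 0: all 'm' => match
  Position 1: all 'f' => match
  Position 2: all 'o' => match
  Position 3: all 'j' => match
  Position 4: ('b', 'a', 'l') => mismatch, stop
LCP = "mfoj" (length 4)

4


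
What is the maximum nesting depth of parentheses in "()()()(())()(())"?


Input: "()()()(())()(())"
Tracking depth:
  Position 0 '(': depth becomes 1
  Position 1 ')': depth becomes 0
  Position 2 '(': depth becomes 1
  Position 3 ')': depth becomes 0
  Position 4 '(': depth becomes 1
  Position 5 ')': depth becomes 0
  Position 6 '(': depth becomes 1
  Position 7 '(': depth becomes 2
  Position 8 ')': depth becomes 1
  Position 9 ')': depth becomes 0
  Position 10 '(': depth becomes 1
  Position 11 ')': depth becomes 0
  Position 12 '(': depth becomes 1
  Position 13 '(': depth becomes 2
  Position 14 ')': depth becomes 1
  Position 15 ')': depth becomes 0
Maximum depth reached: 2

2


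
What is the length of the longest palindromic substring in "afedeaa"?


Input: "afedeaa"
Checking substrings for palindromes:
  [2:5] "ede" (len 3) => palindrome
  [5:7] "aa" (len 2) => palindrome
Longest palindromic substring: "ede" with length 3

3


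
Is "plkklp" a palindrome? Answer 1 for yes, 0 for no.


Input: plkklp
Reversed: plkklp
  Compare pos 0 ('p') with pos 5 ('p'): match
  Compare pos 1 ('l') with pos 4 ('l'): match
  Compare pos 2 ('k') with pos 3 ('k'): match
Result: palindrome

1


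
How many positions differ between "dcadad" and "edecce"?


Comparing "dcadad" and "edecce" position by position:
  Position 0: 'd' vs 'e' => DIFFER
  Position 1: 'c' vs 'd' => DIFFER
  Position 2: 'a' vs 'e' => DIFFER
  Position 3: 'd' vs 'c' => DIFFER
  Position 4: 'a' vs 'c' => DIFFER
  Position 5: 'd' vs 'e' => DIFFER
Positions that differ: 6

6


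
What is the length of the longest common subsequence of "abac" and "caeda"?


LCS of "abac" and "caeda"
DP table:
           c    a    e    d    a
      0    0    0    0    0    0
  a   0    0    1    1    1    1
  b   0    0    1    1    1    1
  a   0    0    1    1    1    2
  c   0    1    1    1    1    2
LCS length = dp[4][5] = 2

2


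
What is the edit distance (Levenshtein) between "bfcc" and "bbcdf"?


Computing edit distance: "bfcc" -> "bbcdf"
DP table:
           b    b    c    d    f
      0    1    2    3    4    5
  b   1    0    1    2    3    4
  f   2    1    1    2    3    3
  c   3    2    2    1    2    3
  c   4    3    3    2    2    3
Edit distance = dp[4][5] = 3

3


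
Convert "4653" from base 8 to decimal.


Input: "4653" in base 8
Positional expansion:
  Digit '4' (value 4) x 8^3 = 2048
  Digit '6' (value 6) x 8^2 = 384
  Digit '5' (value 5) x 8^1 = 40
  Digit '3' (value 3) x 8^0 = 3
Sum = 2475

2475


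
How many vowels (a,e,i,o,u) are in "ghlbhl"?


Input: ghlbhl
Checking each character:
  'g' at position 0: consonant
  'h' at position 1: consonant
  'l' at position 2: consonant
  'b' at position 3: consonant
  'h' at position 4: consonant
  'l' at position 5: consonant
Total vowels: 0

0


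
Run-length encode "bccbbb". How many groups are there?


Input: bccbbb
Scanning for consecutive runs:
  Group 1: 'b' x 1 (positions 0-0)
  Group 2: 'c' x 2 (positions 1-2)
  Group 3: 'b' x 3 (positions 3-5)
Total groups: 3

3


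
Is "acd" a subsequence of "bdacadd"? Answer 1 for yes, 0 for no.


Check if "acd" is a subsequence of "bdacadd"
Greedy scan:
  Position 0 ('b'): no match needed
  Position 1 ('d'): no match needed
  Position 2 ('a'): matches sub[0] = 'a'
  Position 3 ('c'): matches sub[1] = 'c'
  Position 4 ('a'): no match needed
  Position 5 ('d'): matches sub[2] = 'd'
  Position 6 ('d'): no match needed
All 3 characters matched => is a subsequence

1


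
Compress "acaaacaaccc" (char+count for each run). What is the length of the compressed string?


Input: acaaacaaccc
Runs:
  'a' x 1 => "a1"
  'c' x 1 => "c1"
  'a' x 3 => "a3"
  'c' x 1 => "c1"
  'a' x 2 => "a2"
  'c' x 3 => "c3"
Compressed: "a1c1a3c1a2c3"
Compressed length: 12

12


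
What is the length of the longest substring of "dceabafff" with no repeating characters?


Input: "dceabafff"
Sliding window (track last position of each char):
  Position 0 ('d'): window [0,0] length 1 -- new best
  Position 1 ('c'): window [0,1] length 2 -- new best
  Position 2 ('e'): window [0,2] length 3 -- new best
  Position 3 ('a'): window [0,3] length 4 -- new best
  Position 4 ('b'): window [0,4] length 5 -- new best
  Position 5 ('a'): repeat (last at 3), move window start to 4
  Position 5 ('a'): window [4,5] length 2
  Position 6 ('f'): window [4,6] length 3
  Position 7 ('f'): repeat (last at 6), move window start to 7
  Position 7 ('f'): window [7,7] length 1
  Position 8 ('f'): repeat (last at 7), move window start to 8
  Position 8 ('f'): window [8,8] length 1
Longest substring with no repeats: "dceab" with length 5

5


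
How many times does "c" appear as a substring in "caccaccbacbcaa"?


Searching for "c" in "caccaccbacbcaa"
Scanning each position:
  Position 0: "c" => MATCH
  Position 1: "a" => no
  Position 2: "c" => MATCH
  Position 3: "c" => MATCH
  Position 4: "a" => no
  Position 5: "c" => MATCH
  Position 6: "c" => MATCH
  Position 7: "b" => no
  Position 8: "a" => no
  Position 9: "c" => MATCH
  Position 10: "b" => no
  Position 11: "c" => MATCH
  Position 12: "a" => no
  Position 13: "a" => no
Total occurrences: 7

7


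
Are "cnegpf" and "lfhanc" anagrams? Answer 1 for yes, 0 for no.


Strings: "cnegpf", "lfhanc"
Sorted first:  cefgnp
Sorted second: acfhln
Differ at position 0: 'c' vs 'a' => not anagrams

0


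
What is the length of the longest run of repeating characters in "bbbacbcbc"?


Input: "bbbacbcbc"
Scanning for longest run:
  Position 1 ('b'): continues run of 'b', length=2
  Position 2 ('b'): continues run of 'b', length=3
  Position 3 ('a'): new char, reset run to 1
  Position 4 ('c'): new char, reset run to 1
  Position 5 ('b'): new char, reset run to 1
  Position 6 ('c'): new char, reset run to 1
  Position 7 ('b'): new char, reset run to 1
  Position 8 ('c'): new char, reset run to 1
Longest run: 'b' with length 3

3


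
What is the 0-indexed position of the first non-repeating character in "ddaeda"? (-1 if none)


Input: ddaeda
Character frequencies:
  'a': 2
  'd': 3
  'e': 1
Scanning left to right for freq == 1:
  Position 0 ('d'): freq=3, skip
  Position 1 ('d'): freq=3, skip
  Position 2 ('a'): freq=2, skip
  Position 3 ('e'): unique! => answer = 3

3


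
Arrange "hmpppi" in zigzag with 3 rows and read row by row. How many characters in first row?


Zigzag "hmpppi" into 3 rows:
Placing characters:
  'h' => row 0
  'm' => row 1
  'p' => row 2
  'p' => row 1
  'p' => row 0
  'i' => row 1
Rows:
  Row 0: "hp"
  Row 1: "mpi"
  Row 2: "p"
First row length: 2

2


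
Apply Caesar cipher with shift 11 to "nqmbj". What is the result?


Caesar cipher: shift "nqmbj" by 11
  'n' (pos 13) + 11 = pos 24 = 'y'
  'q' (pos 16) + 11 = pos 1 = 'b'
  'm' (pos 12) + 11 = pos 23 = 'x'
  'b' (pos 1) + 11 = pos 12 = 'm'
  'j' (pos 9) + 11 = pos 20 = 'u'
Result: ybxmu

ybxmu


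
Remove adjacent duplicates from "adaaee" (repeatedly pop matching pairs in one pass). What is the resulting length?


Input: adaaee
Stack-based adjacent duplicate removal:
  Read 'a': push. Stack: a
  Read 'd': push. Stack: ad
  Read 'a': push. Stack: ada
  Read 'a': matches stack top 'a' => pop. Stack: ad
  Read 'e': push. Stack: ade
  Read 'e': matches stack top 'e' => pop. Stack: ad
Final stack: "ad" (length 2)

2


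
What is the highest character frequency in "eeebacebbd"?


Input: eeebacebbd
Character counts:
  'a': 1
  'b': 3
  'c': 1
  'd': 1
  'e': 4
Maximum frequency: 4

4


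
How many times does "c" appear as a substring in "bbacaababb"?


Searching for "c" in "bbacaababb"
Scanning each position:
  Position 0: "b" => no
  Position 1: "b" => no
  Position 2: "a" => no
  Position 3: "c" => MATCH
  Position 4: "a" => no
  Position 5: "a" => no
  Position 6: "b" => no
  Position 7: "a" => no
  Position 8: "b" => no
  Position 9: "b" => no
Total occurrences: 1

1


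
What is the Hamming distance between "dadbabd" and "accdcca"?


Comparing "dadbabd" and "accdcca" position by position:
  Position 0: 'd' vs 'a' => differ
  Position 1: 'a' vs 'c' => differ
  Position 2: 'd' vs 'c' => differ
  Position 3: 'b' vs 'd' => differ
  Position 4: 'a' vs 'c' => differ
  Position 5: 'b' vs 'c' => differ
  Position 6: 'd' vs 'a' => differ
Total differences (Hamming distance): 7

7


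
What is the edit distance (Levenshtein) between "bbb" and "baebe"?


Computing edit distance: "bbb" -> "baebe"
DP table:
           b    a    e    b    e
      0    1    2    3    4    5
  b   1    0    1    2    3    4
  b   2    1    1    2    2    3
  b   3    2    2    2    2    3
Edit distance = dp[3][5] = 3

3


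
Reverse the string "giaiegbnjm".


Input: giaiegbnjm
Reading characters right to left:
  Position 9: 'm'
  Position 8: 'j'
  Position 7: 'n'
  Position 6: 'b'
  Position 5: 'g'
  Position 4: 'e'
  Position 3: 'i'
  Position 2: 'a'
  Position 1: 'i'
  Position 0: 'g'
Reversed: mjnbgeiaig

mjnbgeiaig


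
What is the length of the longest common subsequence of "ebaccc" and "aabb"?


LCS of "ebaccc" and "aabb"
DP table:
           a    a    b    b
      0    0    0    0    0
  e   0    0    0    0    0
  b   0    0    0    1    1
  a   0    1    1    1    1
  c   0    1    1    1    1
  c   0    1    1    1    1
  c   0    1    1    1    1
LCS length = dp[6][4] = 1

1


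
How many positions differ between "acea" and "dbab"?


Comparing "acea" and "dbab" position by position:
  Position 0: 'a' vs 'd' => DIFFER
  Position 1: 'c' vs 'b' => DIFFER
  Position 2: 'e' vs 'a' => DIFFER
  Position 3: 'a' vs 'b' => DIFFER
Positions that differ: 4

4


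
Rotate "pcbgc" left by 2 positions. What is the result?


Input: "pcbgc", rotate left by 2
First 2 characters: "pc"
Remaining characters: "bgc"
Concatenate remaining + first: "bgc" + "pc" = "bgcpc"

bgcpc


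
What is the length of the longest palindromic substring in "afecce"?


Input: "afecce"
Checking substrings for palindromes:
  [2:6] "ecce" (len 4) => palindrome
  [3:5] "cc" (len 2) => palindrome
Longest palindromic substring: "ecce" with length 4

4


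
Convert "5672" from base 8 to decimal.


Input: "5672" in base 8
Positional expansion:
  Digit '5' (value 5) x 8^3 = 2560
  Digit '6' (value 6) x 8^2 = 384
  Digit '7' (value 7) x 8^1 = 56
  Digit '2' (value 2) x 8^0 = 2
Sum = 3002

3002


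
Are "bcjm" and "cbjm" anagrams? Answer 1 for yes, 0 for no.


Strings: "bcjm", "cbjm"
Sorted first:  bcjm
Sorted second: bcjm
Sorted forms match => anagrams

1


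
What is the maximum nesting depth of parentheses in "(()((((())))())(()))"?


Input: "(()((((())))())(()))"
Tracking depth:
  Position 0 '(': depth becomes 1
  Position 1 '(': depth becomes 2
  Position 2 ')': depth becomes 1
  Position 3 '(': depth becomes 2
  Position 4 '(': depth becomes 3
  Position 5 '(': depth becomes 4
  Position 6 '(': depth becomes 5
  Position 7 '(': depth becomes 6
  Position 8 ')': depth becomes 5
  Position 9 ')': depth becomes 4
  Position 10 ')': depth becomes 3
  Position 11 ')': depth becomes 2
  Position 12 '(': depth becomes 3
  Position 13 ')': depth becomes 2
  Position 14 ')': depth becomes 1
  Position 15 '(': depth becomes 2
  Position 16 '(': depth becomes 3
  Position 17 ')': depth becomes 2
  Position 18 ')': depth becomes 1
  Position 19 ')': depth becomes 0
Maximum depth reached: 6

6


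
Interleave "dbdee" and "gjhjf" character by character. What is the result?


Interleaving "dbdee" and "gjhjf":
  Position 0: 'd' from first, 'g' from second => "dg"
  Position 1: 'b' from first, 'j' from second => "bj"
  Position 2: 'd' from first, 'h' from second => "dh"
  Position 3: 'e' from first, 'j' from second => "ej"
  Position 4: 'e' from first, 'f' from second => "ef"
Result: dgbjdhejef

dgbjdhejef


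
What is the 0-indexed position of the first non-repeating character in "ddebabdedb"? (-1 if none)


Input: ddebabdedb
Character frequencies:
  'a': 1
  'b': 3
  'd': 4
  'e': 2
Scanning left to right for freq == 1:
  Position 0 ('d'): freq=4, skip
  Position 1 ('d'): freq=4, skip
  Position 2 ('e'): freq=2, skip
  Position 3 ('b'): freq=3, skip
  Position 4 ('a'): unique! => answer = 4

4


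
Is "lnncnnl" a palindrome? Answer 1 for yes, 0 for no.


Input: lnncnnl
Reversed: lnncnnl
  Compare pos 0 ('l') with pos 6 ('l'): match
  Compare pos 1 ('n') with pos 5 ('n'): match
  Compare pos 2 ('n') with pos 4 ('n'): match
Result: palindrome

1


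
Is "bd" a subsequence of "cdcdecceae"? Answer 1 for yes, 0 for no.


Check if "bd" is a subsequence of "cdcdecceae"
Greedy scan:
  Position 0 ('c'): no match needed
  Position 1 ('d'): no match needed
  Position 2 ('c'): no match needed
  Position 3 ('d'): no match needed
  Position 4 ('e'): no match needed
  Position 5 ('c'): no match needed
  Position 6 ('c'): no match needed
  Position 7 ('e'): no match needed
  Position 8 ('a'): no match needed
  Position 9 ('e'): no match needed
Only matched 0/2 characters => not a subsequence

0


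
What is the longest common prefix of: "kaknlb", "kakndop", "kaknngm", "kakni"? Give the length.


Words: kaknlb, kakndop, kaknngm, kakni
  Position 0: all 'k' => match
  Position 1: all 'a' => match
  Position 2: all 'k' => match
  Position 3: all 'n' => match
  Position 4: ('l', 'd', 'n', 'i') => mismatch, stop
LCP = "kakn" (length 4)

4


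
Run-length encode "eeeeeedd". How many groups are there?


Input: eeeeeedd
Scanning for consecutive runs:
  Group 1: 'e' x 6 (positions 0-5)
  Group 2: 'd' x 2 (positions 6-7)
Total groups: 2

2


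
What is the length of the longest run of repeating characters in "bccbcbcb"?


Input: "bccbcbcb"
Scanning for longest run:
  Position 1 ('c'): new char, reset run to 1
  Position 2 ('c'): continues run of 'c', length=2
  Position 3 ('b'): new char, reset run to 1
  Position 4 ('c'): new char, reset run to 1
  Position 5 ('b'): new char, reset run to 1
  Position 6 ('c'): new char, reset run to 1
  Position 7 ('b'): new char, reset run to 1
Longest run: 'c' with length 2

2


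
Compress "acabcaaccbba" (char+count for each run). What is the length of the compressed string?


Input: acabcaaccbba
Runs:
  'a' x 1 => "a1"
  'c' x 1 => "c1"
  'a' x 1 => "a1"
  'b' x 1 => "b1"
  'c' x 1 => "c1"
  'a' x 2 => "a2"
  'c' x 2 => "c2"
  'b' x 2 => "b2"
  'a' x 1 => "a1"
Compressed: "a1c1a1b1c1a2c2b2a1"
Compressed length: 18

18


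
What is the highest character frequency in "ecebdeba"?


Input: ecebdeba
Character counts:
  'a': 1
  'b': 2
  'c': 1
  'd': 1
  'e': 3
Maximum frequency: 3

3


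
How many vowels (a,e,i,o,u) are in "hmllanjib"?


Input: hmllanjib
Checking each character:
  'h' at position 0: consonant
  'm' at position 1: consonant
  'l' at position 2: consonant
  'l' at position 3: consonant
  'a' at position 4: vowel (running total: 1)
  'n' at position 5: consonant
  'j' at position 6: consonant
  'i' at position 7: vowel (running total: 2)
  'b' at position 8: consonant
Total vowels: 2

2


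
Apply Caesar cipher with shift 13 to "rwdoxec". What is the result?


Caesar cipher: shift "rwdoxec" by 13
  'r' (pos 17) + 13 = pos 4 = 'e'
  'w' (pos 22) + 13 = pos 9 = 'j'
  'd' (pos 3) + 13 = pos 16 = 'q'
  'o' (pos 14) + 13 = pos 1 = 'b'
  'x' (pos 23) + 13 = pos 10 = 'k'
  'e' (pos 4) + 13 = pos 17 = 'r'
  'c' (pos 2) + 13 = pos 15 = 'p'
Result: ejqbkrp

ejqbkrp


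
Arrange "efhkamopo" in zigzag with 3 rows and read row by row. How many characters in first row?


Zigzag "efhkamopo" into 3 rows:
Placing characters:
  'e' => row 0
  'f' => row 1
  'h' => row 2
  'k' => row 1
  'a' => row 0
  'm' => row 1
  'o' => row 2
  'p' => row 1
  'o' => row 0
Rows:
  Row 0: "eao"
  Row 1: "fkmp"
  Row 2: "ho"
First row length: 3

3


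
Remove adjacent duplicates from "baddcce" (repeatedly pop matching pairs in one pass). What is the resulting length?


Input: baddcce
Stack-based adjacent duplicate removal:
  Read 'b': push. Stack: b
  Read 'a': push. Stack: ba
  Read 'd': push. Stack: bad
  Read 'd': matches stack top 'd' => pop. Stack: ba
  Read 'c': push. Stack: bac
  Read 'c': matches stack top 'c' => pop. Stack: ba
  Read 'e': push. Stack: bae
Final stack: "bae" (length 3)

3


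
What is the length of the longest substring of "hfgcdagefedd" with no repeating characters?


Input: "hfgcdagefedd"
Sliding window (track last position of each char):
  Position 0 ('h'): window [0,0] length 1 -- new best
  Position 1 ('f'): window [0,1] length 2 -- new best
  Position 2 ('g'): window [0,2] length 3 -- new best
  Position 3 ('c'): window [0,3] length 4 -- new best
  Position 4 ('d'): window [0,4] length 5 -- new best
  Position 5 ('a'): window [0,5] length 6 -- new best
  Position 6 ('g'): repeat (last at 2), move window start to 3
  Position 6 ('g'): window [3,6] length 4
  Position 7 ('e'): window [3,7] length 5
  Position 8 ('f'): window [3,8] length 6
  Position 9 ('e'): repeat (last at 7), move window start to 8
  Position 9 ('e'): window [8,9] length 2
  Position 10 ('d'): window [8,10] length 3
  Position 11 ('d'): repeat (last at 10), move window start to 11
  Position 11 ('d'): window [11,11] length 1
Longest substring with no repeats: "hfgcda" with length 6

6


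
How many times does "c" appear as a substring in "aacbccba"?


Searching for "c" in "aacbccba"
Scanning each position:
  Position 0: "a" => no
  Position 1: "a" => no
  Position 2: "c" => MATCH
  Position 3: "b" => no
  Position 4: "c" => MATCH
  Position 5: "c" => MATCH
  Position 6: "b" => no
  Position 7: "a" => no
Total occurrences: 3

3


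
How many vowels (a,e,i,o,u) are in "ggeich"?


Input: ggeich
Checking each character:
  'g' at position 0: consonant
  'g' at position 1: consonant
  'e' at position 2: vowel (running total: 1)
  'i' at position 3: vowel (running total: 2)
  'c' at position 4: consonant
  'h' at position 5: consonant
Total vowels: 2

2


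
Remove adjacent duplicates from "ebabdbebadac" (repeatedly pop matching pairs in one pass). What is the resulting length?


Input: ebabdbebadac
Stack-based adjacent duplicate removal:
  Read 'e': push. Stack: e
  Read 'b': push. Stack: eb
  Read 'a': push. Stack: eba
  Read 'b': push. Stack: ebab
  Read 'd': push. Stack: ebabd
  Read 'b': push. Stack: ebabdb
  Read 'e': push. Stack: ebabdbe
  Read 'b': push. Stack: ebabdbeb
  Read 'a': push. Stack: ebabdbeba
  Read 'd': push. Stack: ebabdbebad
  Read 'a': push. Stack: ebabdbebada
  Read 'c': push. Stack: ebabdbebadac
Final stack: "ebabdbebadac" (length 12)

12


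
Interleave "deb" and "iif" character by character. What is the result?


Interleaving "deb" and "iif":
  Position 0: 'd' from first, 'i' from second => "di"
  Position 1: 'e' from first, 'i' from second => "ei"
  Position 2: 'b' from first, 'f' from second => "bf"
Result: dieibf

dieibf


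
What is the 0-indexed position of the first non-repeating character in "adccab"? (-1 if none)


Input: adccab
Character frequencies:
  'a': 2
  'b': 1
  'c': 2
  'd': 1
Scanning left to right for freq == 1:
  Position 0 ('a'): freq=2, skip
  Position 1 ('d'): unique! => answer = 1

1


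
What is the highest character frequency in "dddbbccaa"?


Input: dddbbccaa
Character counts:
  'a': 2
  'b': 2
  'c': 2
  'd': 3
Maximum frequency: 3

3


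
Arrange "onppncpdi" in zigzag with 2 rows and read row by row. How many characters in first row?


Zigzag "onppncpdi" into 2 rows:
Placing characters:
  'o' => row 0
  'n' => row 1
  'p' => row 0
  'p' => row 1
  'n' => row 0
  'c' => row 1
  'p' => row 0
  'd' => row 1
  'i' => row 0
Rows:
  Row 0: "opnpi"
  Row 1: "npcd"
First row length: 5

5


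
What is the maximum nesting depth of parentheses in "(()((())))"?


Input: "(()((())))"
Tracking depth:
  Position 0 '(': depth becomes 1
  Position 1 '(': depth becomes 2
  Position 2 ')': depth becomes 1
  Position 3 '(': depth becomes 2
  Position 4 '(': depth becomes 3
  Position 5 '(': depth becomes 4
  Position 6 ')': depth becomes 3
  Position 7 ')': depth becomes 2
  Position 8 ')': depth becomes 1
  Position 9 ')': depth becomes 0
Maximum depth reached: 4

4


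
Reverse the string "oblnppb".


Input: oblnppb
Reading characters right to left:
  Position 6: 'b'
  Position 5: 'p'
  Position 4: 'p'
  Position 3: 'n'
  Position 2: 'l'
  Position 1: 'b'
  Position 0: 'o'
Reversed: bppnlbo

bppnlbo


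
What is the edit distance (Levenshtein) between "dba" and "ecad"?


Computing edit distance: "dba" -> "ecad"
DP table:
           e    c    a    d
      0    1    2    3    4
  d   1    1    2    3    3
  b   2    2    2    3    4
  a   3    3    3    2    3
Edit distance = dp[3][4] = 3

3


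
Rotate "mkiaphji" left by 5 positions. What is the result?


Input: "mkiaphji", rotate left by 5
First 5 characters: "mkiap"
Remaining characters: "hji"
Concatenate remaining + first: "hji" + "mkiap" = "hjimkiap"

hjimkiap


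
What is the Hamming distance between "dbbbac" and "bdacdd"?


Comparing "dbbbac" and "bdacdd" position by position:
  Position 0: 'd' vs 'b' => differ
  Position 1: 'b' vs 'd' => differ
  Position 2: 'b' vs 'a' => differ
  Position 3: 'b' vs 'c' => differ
  Position 4: 'a' vs 'd' => differ
  Position 5: 'c' vs 'd' => differ
Total differences (Hamming distance): 6

6
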